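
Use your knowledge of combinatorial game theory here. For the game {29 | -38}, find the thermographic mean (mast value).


Game = {29 | -38}, a switch {a | b} with numbers a > b.
Its thermograph has left wall a - t and right wall b + t, which meet at t = (a - b)/2, where both equal (a + b)/2. So the mast (mean value) is at (a + b)/2.
Mean = (29 + (-38))/2 = -9/2 = -9/2

-9/2


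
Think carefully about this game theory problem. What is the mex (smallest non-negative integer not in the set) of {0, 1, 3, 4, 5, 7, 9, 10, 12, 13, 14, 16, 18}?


Set = {0, 1, 3, 4, 5, 7, 9, 10, 12, 13, 14, 16, 18}
0 is in the set.
1 is in the set.
2 is NOT in the set. This is the mex.
mex = 2

2


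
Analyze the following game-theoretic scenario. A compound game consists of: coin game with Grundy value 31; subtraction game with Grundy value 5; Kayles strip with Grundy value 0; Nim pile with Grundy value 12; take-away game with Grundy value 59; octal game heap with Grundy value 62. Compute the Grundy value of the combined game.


By the Sprague-Grundy theorem, the Grundy value of a sum of games is the XOR of individual Grundy values.
coin game: Grundy value = 31. Running XOR: 0 XOR 31 = 31
subtraction game: Grundy value = 5. Running XOR: 31 XOR 5 = 26
Kayles strip: Grundy value = 0. Running XOR: 26 XOR 0 = 26
Nim pile: Grundy value = 12. Running XOR: 26 XOR 12 = 22
take-away game: Grundy value = 59. Running XOR: 22 XOR 59 = 45
octal game heap: Grundy value = 62. Running XOR: 45 XOR 62 = 19
The combined Grundy value is 19.

19


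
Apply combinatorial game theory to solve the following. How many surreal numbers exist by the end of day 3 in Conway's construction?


Day 0: {|} = 0 is born. Count = 1.
Day n: the number of surreal numbers born by day n is 2^(n+1) - 1.
By day 0: 2^1 - 1 = 1
By day 1: 2^2 - 1 = 3
By day 2: 2^3 - 1 = 7
By day 3: 2^4 - 1 = 15
By day 3: 15 surreal numbers.

15


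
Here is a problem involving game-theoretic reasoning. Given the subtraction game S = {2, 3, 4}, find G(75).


The subtraction set is S = {2, 3, 4}.
G(k) = mex{ G(k - s) : s in S, s <= k }. We compute iteratively: G(0) = 0.
G(1) = mex({}) = 0
G(2) = mex({0}) = 1
G(3) = mex({0}) = 1
G(4) = mex({0, 1}) = 2
G(5) = mex({0, 1}) = 2
G(6) = mex({1, 2}) = 0
G(7) = mex({1, 2}) = 0
G(8) = mex({0, 2}) = 1
G(9) = mex({0, 2}) = 1
Observe that G(6)..G(9) = 0, 0, 1, 1 repeats G(0)..G(3) = 0, 0, 1, 1.
For k >= max(S) = 4, G(k) is determined by the previous 4 values G(k-4)..G(k-1); a window of 4 consecutive values has recurred shifted by 6, so by induction G(k + 6) = G(k) for all k >= 0: the sequence is periodic from the start with period 6.
One period: G(0..5) = 0, 0, 1, 1, 2, 2.
75 mod 6 = 3, so G(75) = G(3) = 1.

1


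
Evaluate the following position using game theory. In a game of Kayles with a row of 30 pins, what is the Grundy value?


Kayles: a move removes 1 or 2 adjacent pins from a contiguous row.
Removing pins from a row of k leaves two independent rows (a, b) with a + b = k - 1 (one pin) or a + b = k - 2 (two pins); an end removal gives a = 0.
By Sprague-Grundy, G(k) = mex{ G(a) XOR G(b) } over all these splits. G(0) = 0.
G(1): splits (0,0):0^0=0 -> mex({0}) = 1
G(2): splits (0,1):0^1=1 (0,0):0^0=0 -> mex({0, 1}) = 2
G(3): splits (0,2):0^2=2 (1,1):1^1=0 (0,1):0^1=1 -> mex({0, 1, 2}) = 3
G(4): splits (0,3):0^3=3 (1,2):1^2=3 (0,2):0^2=2 (1,1):1^1=0 -> mex({0, 2, 3}) = 1
G(5): splits (0,4):0^1=1 (1,3):1^3=2 (2,2):2^2=0 (0,3):0^3=3 (1,2):1^2=3 -> mex({0, 1, 2, 3}) = 4
G(6) = mex({0, 1, 2, 4}) = 3
G(7) = mex({0, 1, 3, 4, 5}) = 2
G(8) = mex({0, 2, 3, 5, 6}) = 1
G(9) = mex({0, 1, 2, 3, 6, 7}) = 4
G(10) = mex({0, 1, 3, 4, 5, 7}) = 2
G(11) = mex({0, 1, 2, 3, 4, 5}) = 6
G(12) = mex({0, 1, 2, 3, 5, 6, 7}) = 4
G(13) = mex({0, 2, 3, 4, 6, 7}) = 1
G(14) = mex({0, 1, 4, 5, 6, 7}) = 2
G(15) = mex({0, 1, 2, 3, 4, 5, 6}) = 7
G(16) = mex({0, 2, 3, 5, 6, 7}) = 1
G(17) = mex({0, 1, 2, 3, 5, 6, 7}) = 4
G(18) = mex({0, 1, 2, 4, 5, 6}) = 3
G(19) = mex({0, 1, 3, 4, 5, 7}) = 2
G(20) = mex({0, 2, 3, 4, 5, 6, 7}) = 1
G(21) = mex({0, 1, 2, 3, 5, 6, 7}) = 4
G(22) = mex({0, 1, 2, 3, 4, 5, 7}) = 6
G(23) = mex({0, 1, 2, 3, 4, 5, 6}) = 7
G(24) = mex({0, 1, 2, 3, 5, 6, 7}) = 4
G(25) = mex({0, 2, 3, 4, 6, 7}) = 1
G(26) = mex({0, 1, 3, 4, 5, 6, 7}) = 2
G(27) = mex({0, 1, 2, 3, 4, 5, 6, 7}) = 8
G(28) = mex({0, 1, 2, 3, 4, 6, 7, 8}) = 5
G(29) = mex({0, 1, 2, 3, 5, 6, 7, 8, 9}) = 4
G(30) = mex({0, 1, 2, 3, 4, 5, 6, 9, 10}) = 7
Therefore G(30) = 7.

7


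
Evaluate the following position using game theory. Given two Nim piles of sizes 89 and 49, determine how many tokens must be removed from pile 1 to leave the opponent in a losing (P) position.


Piles: 89 and 49
Current XOR: 89 XOR 49 = 104 (non-zero, so this is an N-position).
To make the XOR zero, we need to find a move that balances the piles.
For pile 1 (size 89): target = 89 XOR 104 = 49
We reduce pile 1 from 89 to 49.
Tokens removed: 89 - 49 = 40
Verification: 49 XOR 49 = 0

40


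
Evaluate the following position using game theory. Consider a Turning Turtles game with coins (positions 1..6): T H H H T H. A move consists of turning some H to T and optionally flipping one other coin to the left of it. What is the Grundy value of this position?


Coins: T H H H T H
Key fact: a single head at position k behaves exactly like a Nim heap of size k (turning it to T and optionally flipping a coin at j < k corresponds to moving the heap from k to j, or to 0), and heads combine as a disjunctive sum (two heads at the same place would cancel, matching j XOR j = 0). So the Nim-value is the XOR of the 1-indexed positions of the heads.
Face-up positions (1-indexed): [2, 3, 4, 6]
XOR 0 with 2: 0 XOR 2 = 2
XOR 2 with 3: 2 XOR 3 = 1
XOR 1 with 4: 1 XOR 4 = 5
XOR 5 with 6: 5 XOR 6 = 3
Nim-value = 3

3


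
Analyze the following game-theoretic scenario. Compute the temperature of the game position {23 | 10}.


The game is {23 | 10}, a switch {a | b} with numbers a > b.
Cooling {a | b} by t gives {a - t | b + t}, which stops being hot when a - t = b + t, i.e. at t = (a - b)/2. So the temperature of a switch is (a - b)/2.
Temperature = (Left option - Right option) / 2
= (23 - (10)) / 2
= 13 / 2
= 13/2

13/2


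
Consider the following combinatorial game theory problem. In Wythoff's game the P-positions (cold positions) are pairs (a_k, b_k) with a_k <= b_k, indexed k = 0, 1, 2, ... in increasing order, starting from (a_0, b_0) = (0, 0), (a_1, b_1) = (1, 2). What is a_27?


By Wythoff's theorem, a_k = floor(k * phi) and b_k = floor(k * phi^2) = a_k + k, where phi = (1 + sqrt(5))/2 is the golden ratio.
phi = (1 + sqrt(5))/2 = 1.618034
k = 27
k * phi = 27 * 1.618034 = 43.686918
a_27 = floor(k * phi) = 43

43


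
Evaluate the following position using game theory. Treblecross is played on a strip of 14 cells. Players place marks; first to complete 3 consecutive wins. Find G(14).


Treblecross: place X on empty cells; 3-in-a-row wins.
Playing within two cells of an existing X lets the opponent win at once, so sensible play treats the cells i-2..i+2 around each X as dead. The player left with no safe cell loses, so this is a normal-play take-away game on strips of safe cells.
Placing X at cell i (0-indexed) of a strip of k safe cells leaves independent strips of sizes max(0, i-2) and max(0, k-i-3). Hence G(k) = mex{ G(max(0,i-2)) XOR G(max(0,k-i-3)) : 0 <= i < k }, with G(0) = 0.
G(1): splits (0,0):0^0=0 -> mex({0}) = 1
G(2): splits (0,0):0^0=0 -> mex({0}) = 1
G(3): splits (0,0):0^0=0 -> mex({0}) = 1
G(4): splits (0,1):0^1=1 (0,0):0^0=0 -> mex({0, 1}) = 2
G(5): splits (0,2):0^1=1 (0,1):0^1=1 (0,0):0^0=0 -> mex({0, 1}) = 2
G(6) = mex({1}) = 0
G(7) = mex({0, 1, 2}) = 3
G(8) = mex({0, 1, 2}) = 3
G(9) = mex({0, 2}) = 1
G(10) = mex({0, 2, 3}) = 1
G(11) = mex({0, 3}) = 1
G(12) = mex({1, 3}) = 0
G(13) = mex({0, 1, 2, 3}) = 4
G(14) = mex({0, 1, 2}) = 3
Therefore G(14) = 3.

3


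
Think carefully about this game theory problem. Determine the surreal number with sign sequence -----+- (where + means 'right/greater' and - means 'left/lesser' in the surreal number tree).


Sign expansion: -----+-
Rule: track bounds (lo, hi), initially (-inf, +inf). On '+', the current value becomes lo and we move to the simplest number in (value, hi): value + 1 if hi = +inf, otherwise the midpoint (value + hi)/2. On '-', the current value becomes hi and we move to value - 1 if lo = -inf, otherwise the midpoint (lo + value)/2.
Start at 0.
Step 1: sign = -, move left. Bounds: (-inf, 0). Value = -1
Step 2: sign = -, move left. Bounds: (-inf, -1). Value = -2
Step 3: sign = -, move left. Bounds: (-inf, -2). Value = -3
Step 4: sign = -, move left. Bounds: (-inf, -3). Value = -4
Step 5: sign = -, move left. Bounds: (-inf, -4). Value = -5
Step 6: sign = +, move right. Bounds: (-5, -4). Value = -9/2
Step 7: sign = -, move left. Bounds: (-5, -9/2). Value = -19/4
The surreal number with sign expansion -----+- is -19/4.

-19/4


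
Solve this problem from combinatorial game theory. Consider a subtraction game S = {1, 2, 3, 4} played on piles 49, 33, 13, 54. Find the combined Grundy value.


Subtraction set: {1, 2, 3, 4}
For this subtraction set, G(n) = n mod 5 (period = max + 1 = 5).
Pile 1 (size 49): G(49) = 49 mod 5 = 4
Pile 2 (size 33): G(33) = 33 mod 5 = 3
Pile 3 (size 13): G(13) = 13 mod 5 = 3
Pile 4 (size 54): G(54) = 54 mod 5 = 4
Total Grundy value = XOR of all: 4 XOR 3 XOR 3 XOR 4 = 0

0


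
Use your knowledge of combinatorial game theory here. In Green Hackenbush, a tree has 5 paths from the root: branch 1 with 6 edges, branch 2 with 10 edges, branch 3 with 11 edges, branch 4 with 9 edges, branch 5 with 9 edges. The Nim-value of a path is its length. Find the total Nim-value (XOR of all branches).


The tree has 5 branches from the ground vertex.
In Green Hackenbush, the Nim-value of a simple path of length k is k.
Branch 1: length 6, Nim-value = 6
Branch 2: length 10, Nim-value = 10
Branch 3: length 11, Nim-value = 11
Branch 4: length 9, Nim-value = 9
Branch 5: length 9, Nim-value = 9
Total Nim-value = XOR of all branch values:
0 XOR 6 = 6
6 XOR 10 = 12
12 XOR 11 = 7
7 XOR 9 = 14
14 XOR 9 = 7
Nim-value of the tree = 7

7


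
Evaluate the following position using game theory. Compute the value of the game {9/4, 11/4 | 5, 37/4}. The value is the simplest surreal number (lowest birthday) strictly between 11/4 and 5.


Left options: {9/4, 11/4}, max = 11/4
Right options: {5, 37/4}, min = 5
All options are numbers and max(Left) < min(Right), so by the simplicity theorem the value is the simplest (earliest-born) number strictly between 11/4 and 5.
Integers 3 through 4 all lie strictly between 11/4 and 5.
Among integers, the simplest (lowest birthday = smallest |n|; 0 is born on day 0, +-n on day n) is 3.
No non-integer in the interval can be simpler: if x is a non-integer in the interval, then floor(x) or ceil(x) also lies in the interval (the interval contains an integer), and both are proper prefixes of x's sign expansion, i.e. born earlier. So the game value is 3.
Game value = 3

3


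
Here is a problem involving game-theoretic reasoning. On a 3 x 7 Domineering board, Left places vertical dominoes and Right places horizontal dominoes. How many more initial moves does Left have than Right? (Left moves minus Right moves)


Board is 3 x 7 (rows x cols).
Left (vertical) placements: (rows-1) * cols = 2 * 7 = 14
Right (horizontal) placements: rows * (cols-1) = 3 * 6 = 18
Advantage = Left - Right = 14 - 18 = -4

-4


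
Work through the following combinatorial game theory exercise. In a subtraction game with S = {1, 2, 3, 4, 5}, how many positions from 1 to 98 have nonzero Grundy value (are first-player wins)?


Subtraction set S = {1, 2, 3, 4, 5}, so G(n) = n mod 6.
G(n) = 0 when n is a multiple of 6.
Multiples of 6 in [1, 98]: 16
N-positions (nonzero Grundy) = 98 - 16 = 82

82


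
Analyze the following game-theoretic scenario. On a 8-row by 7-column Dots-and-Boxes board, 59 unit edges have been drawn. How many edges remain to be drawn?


Grid: 8 x 7 boxes, i.e. 9 rows and 8 columns of dots.
Horizontal edges: (rows + 1) * cols = 9 * 7 = 63
Vertical edges: rows * (cols + 1) = 8 * 8 = 64
Total edges: 63 + 64 = 127
Edges drawn: 59
Remaining: 127 - 59 = 68

68


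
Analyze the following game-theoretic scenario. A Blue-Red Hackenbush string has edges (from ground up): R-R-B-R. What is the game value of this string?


Edges (from ground): R-R-B-R
By Berlekamp's sign-expansion rule, a Blue-Red Hackenbush stalk has the value of the surreal number whose sign sequence is the edge sequence with B -> + and R -> -.
Sign sequence: --+-
Trace the sign expansion in the surreal number tree, starting from 0:
Edge 1: R (sign -) -> bounds (-inf, 0), value = -1
Edge 2: R (sign -) -> bounds (-inf, -1), value = -2
Edge 3: B (sign +) -> bounds (-2, -1), value = -3/2
Edge 4: R (sign -) -> bounds (-2, -3/2), value = -7/4
Game value = -7/4

-7/4


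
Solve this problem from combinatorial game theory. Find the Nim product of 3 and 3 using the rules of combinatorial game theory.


Nim multiplication is bilinear over XOR: (u XOR v) * w = (u*w) XOR (v*w).
So we split each operand into its bit components and XOR the pairwise Nim products.
3 = 1 + 2 (as XOR of powers of 2).
3 = 1 + 2 (as XOR of powers of 2).
Using the standard Nim-product table on single bits:
  2*2 = 3,   2*4 = 8,   2*8 = 12,
  4*4 = 6,   4*8 = 11,  8*8 = 13,
and  1*x = x (identity), k*l = l*k (commutative).
Pairwise Nim products:
  1 * 1 = 1
  1 * 2 = 2
  2 * 1 = 2
  2 * 2 = 3
XOR them: 1 XOR 2 XOR 2 XOR 3 = 2.
Result: 3 * 3 = 2 (in Nim).

2


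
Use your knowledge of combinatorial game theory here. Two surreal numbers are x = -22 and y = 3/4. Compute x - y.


x = -22, y = 3/4
Converting to common denominator: 4
x = -88/4, y = 3/4
x - y = -22 - 3/4 = -91/4

-91/4


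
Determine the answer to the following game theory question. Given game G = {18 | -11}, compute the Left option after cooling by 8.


Original game: {18 | -11} (a switch {a | b} with a > b).
Cooling by t (for t below the temperature (a - b)/2 = 29/2) taxes each move by t: {a | b} cooled by t is {a - t | b + t}.
Cooling amount: t = 8
Cooled Left option: 18 - 8 = 10
Cooled Right option: -11 + 8 = -3
Cooled game: {10 | -3}
Left option = 10

10


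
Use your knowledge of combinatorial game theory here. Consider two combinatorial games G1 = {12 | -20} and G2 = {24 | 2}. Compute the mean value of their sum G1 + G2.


G1 = {12 | -20}, G2 = {24 | 2}
Each is a switch {a | b} with numbers a > b; its mean value is (a + b)/2, and mean value is additive over game sums: m(G1 + G2) = m(G1) + m(G2).
Mean of G1 = (12 + (-20))/2 = -8/2 = -4
Mean of G2 = (24 + (2))/2 = 26/2 = 13
Mean of G1 + G2 = -4 + 13 = 9

9


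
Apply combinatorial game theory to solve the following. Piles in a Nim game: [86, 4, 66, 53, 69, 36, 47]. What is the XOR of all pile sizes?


We need the XOR (exclusive or) of all pile sizes.
After XOR-ing pile 1 (size 86): 0 XOR 86 = 86
After XOR-ing pile 2 (size 4): 86 XOR 4 = 82
After XOR-ing pile 3 (size 66): 82 XOR 66 = 16
After XOR-ing pile 4 (size 53): 16 XOR 53 = 37
After XOR-ing pile 5 (size 69): 37 XOR 69 = 96
After XOR-ing pile 6 (size 36): 96 XOR 36 = 68
After XOR-ing pile 7 (size 47): 68 XOR 47 = 107
The Nim-value of this position is 107.

107


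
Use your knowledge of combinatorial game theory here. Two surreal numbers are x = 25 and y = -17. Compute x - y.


x = 25, y = -17
x - y = 25 - -17 = 42

42


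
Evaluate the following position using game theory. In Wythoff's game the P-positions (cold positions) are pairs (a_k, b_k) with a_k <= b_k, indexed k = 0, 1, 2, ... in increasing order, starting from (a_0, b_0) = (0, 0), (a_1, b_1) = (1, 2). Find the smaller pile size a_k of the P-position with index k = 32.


By Wythoff's theorem, a_k = floor(k * phi) and b_k = floor(k * phi^2) = a_k + k, where phi = (1 + sqrt(5))/2 is the golden ratio.
phi = (1 + sqrt(5))/2 = 1.618034
k = 32
k * phi = 32 * 1.618034 = 51.777088
a_32 = floor(k * phi) = 51

51


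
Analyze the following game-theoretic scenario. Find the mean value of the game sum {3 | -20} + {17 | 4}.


G1 = {3 | -20}, G2 = {17 | 4}
Each is a switch {a | b} with numbers a > b; its mean value is (a + b)/2, and mean value is additive over game sums: m(G1 + G2) = m(G1) + m(G2).
Mean of G1 = (3 + (-20))/2 = -17/2 = -17/2
Mean of G2 = (17 + (4))/2 = 21/2 = 21/2
Mean of G1 + G2 = -17/2 + 21/2 = 2

2


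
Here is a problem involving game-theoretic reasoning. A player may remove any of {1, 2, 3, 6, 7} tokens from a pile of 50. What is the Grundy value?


The subtraction set is S = {1, 2, 3, 6, 7}.
G(k) = mex{ G(k - s) : s in S, s <= k }. We compute iteratively: G(0) = 0.
G(1) = mex({0}) = 1
G(2) = mex({0, 1}) = 2
G(3) = mex({0, 1, 2}) = 3
G(4) = mex({1, 2, 3}) = 0
G(5) = mex({0, 2, 3}) = 1
G(6) = mex({0, 1, 3}) = 2
G(7) = mex({0, 1, 2}) = 3
G(8) = mex({1, 2, 3}) = 0
G(9) = mex({0, 2, 3}) = 1
G(10) = mex({0, 1, 3}) = 2
Observe that G(4)..G(10) = 0, 1, 2, 3, 0, 1, 2 repeats G(0)..G(6) = 0, 1, 2, 3, 0, 1, 2.
For k >= max(S) = 7, G(k) is determined by the previous 7 values G(k-7)..G(k-1); a window of 7 consecutive values has recurred shifted by 4, so by induction G(k + 4) = G(k) for all k >= 0: the sequence is periodic from the start with period 4.
One period: G(0..3) = 0, 1, 2, 3.
50 mod 4 = 2, so G(50) = G(2) = 2.

2


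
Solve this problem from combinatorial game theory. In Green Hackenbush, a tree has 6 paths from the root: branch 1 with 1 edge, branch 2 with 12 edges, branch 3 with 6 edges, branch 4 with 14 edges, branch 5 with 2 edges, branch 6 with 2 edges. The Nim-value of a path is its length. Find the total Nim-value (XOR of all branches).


The tree has 6 branches from the ground vertex.
In Green Hackenbush, the Nim-value of a simple path of length k is k.
Branch 1: length 1, Nim-value = 1
Branch 2: length 12, Nim-value = 12
Branch 3: length 6, Nim-value = 6
Branch 4: length 14, Nim-value = 14
Branch 5: length 2, Nim-value = 2
Branch 6: length 2, Nim-value = 2
Total Nim-value = XOR of all branch values:
0 XOR 1 = 1
1 XOR 12 = 13
13 XOR 6 = 11
11 XOR 14 = 5
5 XOR 2 = 7
7 XOR 2 = 5
Nim-value of the tree = 5

5


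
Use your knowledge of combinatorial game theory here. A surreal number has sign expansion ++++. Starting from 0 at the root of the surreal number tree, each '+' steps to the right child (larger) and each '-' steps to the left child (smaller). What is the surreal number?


Sign expansion: ++++
Rule: track bounds (lo, hi), initially (-inf, +inf). On '+', the current value becomes lo and we move to the simplest number in (value, hi): value + 1 if hi = +inf, otherwise the midpoint (value + hi)/2. On '-', the current value becomes hi and we move to value - 1 if lo = -inf, otherwise the midpoint (lo + value)/2.
Start at 0.
Step 1: sign = +, move right. Bounds: (0, +inf). Value = 1
Step 2: sign = +, move right. Bounds: (1, +inf). Value = 2
Step 3: sign = +, move right. Bounds: (2, +inf). Value = 3
Step 4: sign = +, move right. Bounds: (3, +inf). Value = 4
The surreal number with sign expansion ++++ is 4.

4


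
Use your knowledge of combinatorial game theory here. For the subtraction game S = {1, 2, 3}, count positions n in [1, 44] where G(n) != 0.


Subtraction set S = {1, 2, 3}, so G(n) = n mod 4.
G(n) = 0 when n is a multiple of 4.
Multiples of 4 in [1, 44]: 11
N-positions (nonzero Grundy) = 44 - 11 = 33

33


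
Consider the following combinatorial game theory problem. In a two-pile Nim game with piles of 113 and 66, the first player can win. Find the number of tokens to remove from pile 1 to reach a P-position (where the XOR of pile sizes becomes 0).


Piles: 113 and 66
Current XOR: 113 XOR 66 = 51 (non-zero, so this is an N-position).
To make the XOR zero, we need to find a move that balances the piles.
For pile 1 (size 113): target = 113 XOR 51 = 66
We reduce pile 1 from 113 to 66.
Tokens removed: 113 - 66 = 47
Verification: 66 XOR 66 = 0

47


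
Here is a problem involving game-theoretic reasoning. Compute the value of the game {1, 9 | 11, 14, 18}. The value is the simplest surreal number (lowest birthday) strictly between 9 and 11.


Left options: {1, 9}, max = 9
Right options: {11, 14, 18}, min = 11
All options are numbers and max(Left) < min(Right), so by the simplicity theorem the value is the simplest (earliest-born) number strictly between 9 and 11.
The only integer strictly between 9 and 11 is 10.
No non-integer in the interval can be simpler: if x is a non-integer in the interval, then floor(x) or ceil(x) also lies in the interval (the interval contains an integer), and both are proper prefixes of x's sign expansion, i.e. born earlier. So the game value is 10.
Game value = 10

10


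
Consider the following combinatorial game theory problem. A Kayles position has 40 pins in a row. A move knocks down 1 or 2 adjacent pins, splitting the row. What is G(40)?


Kayles: a move removes 1 or 2 adjacent pins from a contiguous row.
Removing pins from a row of k leaves two independent rows (a, b) with a + b = k - 1 (one pin) or a + b = k - 2 (two pins); an end removal gives a = 0.
By Sprague-Grundy, G(k) = mex{ G(a) XOR G(b) } over all these splits. G(0) = 0.
G(1): splits (0,0):0^0=0 -> mex({0}) = 1
G(2): splits (0,1):0^1=1 (0,0):0^0=0 -> mex({0, 1}) = 2
G(3): splits (0,2):0^2=2 (1,1):1^1=0 (0,1):0^1=1 -> mex({0, 1, 2}) = 3
G(4): splits (0,3):0^3=3 (1,2):1^2=3 (0,2):0^2=2 (1,1):1^1=0 -> mex({0, 2, 3}) = 1
G(5): splits (0,4):0^1=1 (1,3):1^3=2 (2,2):2^2=0 (0,3):0^3=3 (1,2):1^2=3 -> mex({0, 1, 2, 3}) = 4
G(6) = mex({0, 1, 2, 4}) = 3
G(7) = mex({0, 1, 3, 4, 5}) = 2
G(8) = mex({0, 2, 3, 5, 6}) = 1
G(9) = mex({0, 1, 2, 3, 6, 7}) = 4
G(10) = mex({0, 1, 3, 4, 5, 7}) = 2
G(11) = mex({0, 1, 2, 3, 4, 5}) = 6
G(12) = mex({0, 1, 2, 3, 5, 6, 7}) = 4
G(13) = mex({0, 2, 3, 4, 6, 7}) = 1
G(14) = mex({0, 1, 4, 5, 6, 7}) = 2
G(15) = mex({0, 1, 2, 3, 4, 5, 6}) = 7
G(16) = mex({0, 2, 3, 5, 6, 7}) = 1
G(17) = mex({0, 1, 2, 3, 5, 6, 7}) = 4
G(18) = mex({0, 1, 2, 4, 5, 6}) = 3
G(19) = mex({0, 1, 3, 4, 5, 7}) = 2
G(20) = mex({0, 2, 3, 4, 5, 6, 7}) = 1
G(21) = mex({0, 1, 2, 3, 5, 6, 7}) = 4
G(22) = mex({0, 1, 2, 3, 4, 5, 7}) = 6
G(23) = mex({0, 1, 2, 3, 4, 5, 6}) = 7
G(24) = mex({0, 1, 2, 3, 5, 6, 7}) = 4
G(25) = mex({0, 2, 3, 4, 6, 7}) = 1
G(26) = mex({0, 1, 3, 4, 5, 6, 7}) = 2
G(27) = mex({0, 1, 2, 3, 4, 5, 6, 7}) = 8
G(28) = mex({0, 1, 2, 3, 4, 6, 7, 8}) = 5
G(29) = mex({0, 1, 2, 3, 5, 6, 7, 8, 9}) = 4
G(30) = mex({0, 1, 2, 3, 4, 5, 6, 9, 10}) = 7
G(31) = mex({0, 1, 3, 4, 5, 7, 10, 11}) = 2
G(32) = mex({0, 2, 3, 4, 5, 6, 7, 9, 11}) = 1
G(33) = mex({0, 1, 2, 3, 4, 5, 6, 7, 9, 12}) = 8
G(34) = mex({0, 1, 2, 3, 4, 5, 7, 8, 11, 12}) = 6
G(35) = mex({0, 1, 2, 3, 4, 5, 6, 8, 9, 10, 11}) = 7
G(36) = mex({0, 1, 2, 3, 5, 6, 7, 9, 10}) = 4
G(37) = mex({0, 2, 3, 4, 6, 7, 9, 10, 11, 12}) = 1
G(38) = mex({0, 1, 3, 4, 5, 6, 7, 9, 10, 11, 12}) = 2
G(39) = mex({0, 1, 2, 4, 5, 6, 7, 9, 10, 12, 14}) = 3
G(40) = mex({0, 2, 3, 4, 6, 7, 11, 12, 14}) = 1
Therefore G(40) = 1.

1


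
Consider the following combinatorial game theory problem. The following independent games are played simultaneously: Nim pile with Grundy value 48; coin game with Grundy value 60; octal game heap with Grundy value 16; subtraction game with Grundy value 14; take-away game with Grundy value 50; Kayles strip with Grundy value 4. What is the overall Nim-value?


By the Sprague-Grundy theorem, the Grundy value of a sum of games is the XOR of individual Grundy values.
Nim pile: Grundy value = 48. Running XOR: 0 XOR 48 = 48
coin game: Grundy value = 60. Running XOR: 48 XOR 60 = 12
octal game heap: Grundy value = 16. Running XOR: 12 XOR 16 = 28
subtraction game: Grundy value = 14. Running XOR: 28 XOR 14 = 18
take-away game: Grundy value = 50. Running XOR: 18 XOR 50 = 32
Kayles strip: Grundy value = 4. Running XOR: 32 XOR 4 = 36
The combined Grundy value is 36.

36


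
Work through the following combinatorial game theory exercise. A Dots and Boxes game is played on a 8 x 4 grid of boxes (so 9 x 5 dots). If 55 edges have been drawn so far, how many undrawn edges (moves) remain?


Grid: 8 x 4 boxes, i.e. 9 rows and 5 columns of dots.
Horizontal edges: (rows + 1) * cols = 9 * 4 = 36
Vertical edges: rows * (cols + 1) = 8 * 5 = 40
Total edges: 36 + 40 = 76
Edges drawn: 55
Remaining: 76 - 55 = 21

21


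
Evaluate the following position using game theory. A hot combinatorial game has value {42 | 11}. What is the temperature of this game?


The game is {42 | 11}, a switch {a | b} with numbers a > b.
Cooling {a | b} by t gives {a - t | b + t}, which stops being hot when a - t = b + t, i.e. at t = (a - b)/2. So the temperature of a switch is (a - b)/2.
Temperature = (Left option - Right option) / 2
= (42 - (11)) / 2
= 31 / 2
= 31/2

31/2


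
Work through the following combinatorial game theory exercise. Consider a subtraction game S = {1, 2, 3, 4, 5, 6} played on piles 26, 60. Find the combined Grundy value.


Subtraction set: {1, 2, 3, 4, 5, 6}
For this subtraction set, G(n) = n mod 7 (period = max + 1 = 7).
Pile 1 (size 26): G(26) = 26 mod 7 = 5
Pile 2 (size 60): G(60) = 60 mod 7 = 4
Total Grundy value = XOR of all: 5 XOR 4 = 1

1


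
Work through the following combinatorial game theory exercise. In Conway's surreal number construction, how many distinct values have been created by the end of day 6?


Day 0: {|} = 0 is born. Count = 1.
Day n: the number of surreal numbers born by day n is 2^(n+1) - 1.
By day 0: 2^1 - 1 = 1
By day 1: 2^2 - 1 = 3
By day 2: 2^3 - 1 = 7
By day 3: 2^4 - 1 = 15
By day 4: 2^5 - 1 = 31
By day 5: 2^6 - 1 = 63
By day 6: 2^7 - 1 = 127
By day 6: 127 surreal numbers.

127


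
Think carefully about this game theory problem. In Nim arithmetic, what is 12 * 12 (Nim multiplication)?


Nim multiplication is bilinear over XOR: (u XOR v) * w = (u*w) XOR (v*w).
So we split each operand into its bit components and XOR the pairwise Nim products.
12 = 4 + 8 (as XOR of powers of 2).
12 = 4 + 8 (as XOR of powers of 2).
Using the standard Nim-product table on single bits:
  2*2 = 3,   2*4 = 8,   2*8 = 12,
  4*4 = 6,   4*8 = 11,  8*8 = 13,
and  1*x = x (identity), k*l = l*k (commutative).
Pairwise Nim products:
  4 * 4 = 6
  4 * 8 = 11
  8 * 4 = 11
  8 * 8 = 13
XOR them: 6 XOR 11 XOR 11 XOR 13 = 11.
Result: 12 * 12 = 11 (in Nim).

11


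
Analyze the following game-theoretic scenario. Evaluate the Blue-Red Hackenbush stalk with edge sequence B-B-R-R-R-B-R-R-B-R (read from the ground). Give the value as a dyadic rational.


Edges (from ground): B-B-R-R-R-B-R-R-B-R
By Berlekamp's sign-expansion rule, a Blue-Red Hackenbush stalk has the value of the surreal number whose sign sequence is the edge sequence with B -> + and R -> -.
Sign sequence: ++---+--+-
Trace the sign expansion in the surreal number tree, starting from 0:
Edge 1: B (sign +) -> bounds (0, +inf), value = 1
Edge 2: B (sign +) -> bounds (1, +inf), value = 2
Edge 3: R (sign -) -> bounds (1, 2), value = 3/2
Edge 4: R (sign -) -> bounds (1, 3/2), value = 5/4
Edge 5: R (sign -) -> bounds (1, 5/4), value = 9/8
Edge 6: B (sign +) -> bounds (9/8, 5/4), value = 19/16
Edge 7: R (sign -) -> bounds (9/8, 19/16), value = 37/32
Edge 8: R (sign -) -> bounds (9/8, 37/32), value = 73/64
Edge 9: B (sign +) -> bounds (73/64, 37/32), value = 147/128
Edge 10: R (sign -) -> bounds (73/64, 147/128), value = 293/256
Game value = 293/256

293/256


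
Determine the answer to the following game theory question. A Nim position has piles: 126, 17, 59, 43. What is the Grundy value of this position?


We need the XOR (exclusive or) of all pile sizes.
After XOR-ing pile 1 (size 126): 0 XOR 126 = 126
After XOR-ing pile 2 (size 17): 126 XOR 17 = 111
After XOR-ing pile 3 (size 59): 111 XOR 59 = 84
After XOR-ing pile 4 (size 43): 84 XOR 43 = 127
The Nim-value of this position is 127.

127


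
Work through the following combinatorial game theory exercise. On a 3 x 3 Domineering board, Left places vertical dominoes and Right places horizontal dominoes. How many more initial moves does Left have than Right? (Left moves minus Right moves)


Board is 3 x 3 (rows x cols).
Left (vertical) placements: (rows-1) * cols = 2 * 3 = 6
Right (horizontal) placements: rows * (cols-1) = 3 * 2 = 6
Advantage = Left - Right = 6 - 6 = 0

0


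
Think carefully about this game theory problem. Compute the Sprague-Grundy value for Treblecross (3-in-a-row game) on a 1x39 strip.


Treblecross: place X on empty cells; 3-in-a-row wins.
Playing within two cells of an existing X lets the opponent win at once, so sensible play treats the cells i-2..i+2 around each X as dead. The player left with no safe cell loses, so this is a normal-play take-away game on strips of safe cells.
Placing X at cell i (0-indexed) of a strip of k safe cells leaves independent strips of sizes max(0, i-2) and max(0, k-i-3). Hence G(k) = mex{ G(max(0,i-2)) XOR G(max(0,k-i-3)) : 0 <= i < k }, with G(0) = 0.
G(1): splits (0,0):0^0=0 -> mex({0}) = 1
G(2): splits (0,0):0^0=0 -> mex({0}) = 1
G(3): splits (0,0):0^0=0 -> mex({0}) = 1
G(4): splits (0,1):0^1=1 (0,0):0^0=0 -> mex({0, 1}) = 2
G(5): splits (0,2):0^1=1 (0,1):0^1=1 (0,0):0^0=0 -> mex({0, 1}) = 2
G(6) = mex({1}) = 0
G(7) = mex({0, 1, 2}) = 3
G(8) = mex({0, 1, 2}) = 3
G(9) = mex({0, 2}) = 1
G(10) = mex({0, 2, 3}) = 1
G(11) = mex({0, 3}) = 1
G(12) = mex({1, 3}) = 0
G(13) = mex({0, 1, 2, 3}) = 4
G(14) = mex({0, 1, 2}) = 3
G(15) = mex({0, 1, 2}) = 3
G(16) = mex({0, 1, 2, 4}) = 3
G(17) = mex({0, 1, 3, 4}) = 2
G(18) = mex({0, 1, 3, 4}) = 2
G(19) = mex({0, 1, 3, 5}) = 2
G(20) = mex({0, 1, 2, 3, 5}) = 4
G(21) = mex({0, 1, 2, 3, 5}) = 4
G(22) = mex({1, 2, 6}) = 0
G(23) = mex({0, 1, 2, 3, 4, 6}) = 5
G(24) = mex({0, 1, 2, 3, 4}) = 5
G(25) = mex({0, 1, 3, 4, 7}) = 2
G(26) = mex({0, 1, 3, 4, 5, 7}) = 2
G(27) = mex({0, 1, 3, 5}) = 2
G(28) = mex({0, 1, 2, 5}) = 3
G(29) = mex({0, 1, 2, 4, 5, 6}) = 3
G(30) = mex({1, 2, 4, 6}) = 0
G(31) = mex({0, 1, 2, 3, 4, 6}) = 5
G(32) = mex({1, 2, 3, 4, 7}) = 0
G(33) = mex({0, 3, 7}) = 1
G(34) = mex({0, 2, 3, 5, 7}) = 1
G(35) = mex({0, 2, 3, 5, 6}) = 1
G(36) = mex({0, 1, 2, 5, 6}) = 3
G(37) = mex({0, 1, 2, 4, 5, 6}) = 3
G(38) = mex({0, 1, 2, 4}) = 3
G(39) = mex({0, 1, 2, 3, 4, 7}) = 5
Therefore G(39) = 5.

5


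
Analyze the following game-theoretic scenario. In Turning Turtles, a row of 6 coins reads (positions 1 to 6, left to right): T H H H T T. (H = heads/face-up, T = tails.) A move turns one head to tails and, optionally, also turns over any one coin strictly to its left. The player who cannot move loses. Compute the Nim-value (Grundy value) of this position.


Coins: T H H H T T
Key fact: a single head at position k behaves exactly like a Nim heap of size k (turning it to T and optionally flipping a coin at j < k corresponds to moving the heap from k to j, or to 0), and heads combine as a disjunctive sum (two heads at the same place would cancel, matching j XOR j = 0). So the Nim-value is the XOR of the 1-indexed positions of the heads.
Face-up positions (1-indexed): [2, 3, 4]
XOR 0 with 2: 0 XOR 2 = 2
XOR 2 with 3: 2 XOR 3 = 1
XOR 1 with 4: 1 XOR 4 = 5
Nim-value = 5

5


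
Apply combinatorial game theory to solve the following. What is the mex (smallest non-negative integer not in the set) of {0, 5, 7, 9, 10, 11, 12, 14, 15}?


Set = {0, 5, 7, 9, 10, 11, 12, 14, 15}
0 is in the set.
1 is NOT in the set. This is the mex.
mex = 1

1


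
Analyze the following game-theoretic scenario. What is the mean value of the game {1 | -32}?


Game = {1 | -32}, a switch {a | b} with numbers a > b.
Its thermograph has left wall a - t and right wall b + t, which meet at t = (a - b)/2, where both equal (a + b)/2. So the mast (mean value) is at (a + b)/2.
Mean = (1 + (-32))/2 = -31/2 = -31/2

-31/2


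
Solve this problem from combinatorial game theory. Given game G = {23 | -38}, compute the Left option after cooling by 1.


Original game: {23 | -38} (a switch {a | b} with a > b).
Cooling by t (for t below the temperature (a - b)/2 = 61/2) taxes each move by t: {a | b} cooled by t is {a - t | b + t}.
Cooling amount: t = 1
Cooled Left option: 23 - 1 = 22
Cooled Right option: -38 + 1 = -37
Cooled game: {22 | -37}
Left option = 22

22


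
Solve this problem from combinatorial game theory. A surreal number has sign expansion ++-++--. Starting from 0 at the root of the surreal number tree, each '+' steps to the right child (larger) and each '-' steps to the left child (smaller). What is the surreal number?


Sign expansion: ++-++--
Rule: track bounds (lo, hi), initially (-inf, +inf). On '+', the current value becomes lo and we move to the simplest number in (value, hi): value + 1 if hi = +inf, otherwise the midpoint (value + hi)/2. On '-', the current value becomes hi and we move to value - 1 if lo = -inf, otherwise the midpoint (lo + value)/2.
Start at 0.
Step 1: sign = +, move right. Bounds: (0, +inf). Value = 1
Step 2: sign = +, move right. Bounds: (1, +inf). Value = 2
Step 3: sign = -, move left. Bounds: (1, 2). Value = 3/2
Step 4: sign = +, move right. Bounds: (3/2, 2). Value = 7/4
Step 5: sign = +, move right. Bounds: (7/4, 2). Value = 15/8
Step 6: sign = -, move left. Bounds: (7/4, 15/8). Value = 29/16
Step 7: sign = -, move left. Bounds: (7/4, 29/16). Value = 57/32
The surreal number with sign expansion ++-++-- is 57/32.

57/32


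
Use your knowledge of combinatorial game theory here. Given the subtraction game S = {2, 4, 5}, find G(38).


The subtraction set is S = {2, 4, 5}.
G(k) = mex{ G(k - s) : s in S, s <= k }. We compute iteratively: G(0) = 0.
G(1) = mex({}) = 0
G(2) = mex({0}) = 1
G(3) = mex({0}) = 1
G(4) = mex({0, 1}) = 2
G(5) = mex({0, 1}) = 2
G(6) = mex({0, 1, 2}) = 3
G(7) = mex({1, 2}) = 0
G(8) = mex({1, 2, 3}) = 0
G(9) = mex({0, 2}) = 1
G(10) = mex({0, 2, 3}) = 1
G(11) = mex({0, 1, 3}) = 2
Observe that G(7)..G(11) = 0, 0, 1, 1, 2 repeats G(0)..G(4) = 0, 0, 1, 1, 2.
For k >= max(S) = 5, G(k) is determined by the previous 5 values G(k-5)..G(k-1); a window of 5 consecutive values has recurred shifted by 7, so by induction G(k + 7) = G(k) for all k >= 0: the sequence is periodic from the start with period 7.
One period: G(0..6) = 0, 0, 1, 1, 2, 2, 3.
38 mod 7 = 3, so G(38) = G(3) = 1.

1


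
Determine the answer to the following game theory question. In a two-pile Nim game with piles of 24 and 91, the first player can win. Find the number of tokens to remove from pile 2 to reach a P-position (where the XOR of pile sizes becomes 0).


Piles: 24 and 91
Current XOR: 24 XOR 91 = 67 (non-zero, so this is an N-position).
To make the XOR zero, we need to find a move that balances the piles.
For pile 2 (size 91): target = 91 XOR 67 = 24
We reduce pile 2 from 91 to 24.
Tokens removed: 91 - 24 = 67
Verification: 24 XOR 24 = 0

67


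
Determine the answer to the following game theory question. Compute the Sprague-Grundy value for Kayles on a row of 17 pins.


Kayles: a move removes 1 or 2 adjacent pins from a contiguous row.
Removing pins from a row of k leaves two independent rows (a, b) with a + b = k - 1 (one pin) or a + b = k - 2 (two pins); an end removal gives a = 0.
By Sprague-Grundy, G(k) = mex{ G(a) XOR G(b) } over all these splits. G(0) = 0.
G(1): splits (0,0):0^0=0 -> mex({0}) = 1
G(2): splits (0,1):0^1=1 (0,0):0^0=0 -> mex({0, 1}) = 2
G(3): splits (0,2):0^2=2 (1,1):1^1=0 (0,1):0^1=1 -> mex({0, 1, 2}) = 3
G(4): splits (0,3):0^3=3 (1,2):1^2=3 (0,2):0^2=2 (1,1):1^1=0 -> mex({0, 2, 3}) = 1
G(5): splits (0,4):0^1=1 (1,3):1^3=2 (2,2):2^2=0 (0,3):0^3=3 (1,2):1^2=3 -> mex({0, 1, 2, 3}) = 4
G(6) = mex({0, 1, 2, 4}) = 3
G(7) = mex({0, 1, 3, 4, 5}) = 2
G(8) = mex({0, 2, 3, 5, 6}) = 1
G(9) = mex({0, 1, 2, 3, 6, 7}) = 4
G(10) = mex({0, 1, 3, 4, 5, 7}) = 2
G(11) = mex({0, 1, 2, 3, 4, 5}) = 6
G(12) = mex({0, 1, 2, 3, 5, 6, 7}) = 4
G(13) = mex({0, 2, 3, 4, 6, 7}) = 1
G(14) = mex({0, 1, 4, 5, 6, 7}) = 2
G(15) = mex({0, 1, 2, 3, 4, 5, 6}) = 7
G(16) = mex({0, 2, 3, 5, 6, 7}) = 1
G(17) = mex({0, 1, 2, 3, 5, 6, 7}) = 4
Therefore G(17) = 4.

4


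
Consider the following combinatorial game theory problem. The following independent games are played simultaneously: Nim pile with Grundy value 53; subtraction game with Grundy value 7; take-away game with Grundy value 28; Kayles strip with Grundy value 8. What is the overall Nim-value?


By the Sprague-Grundy theorem, the Grundy value of a sum of games is the XOR of individual Grundy values.
Nim pile: Grundy value = 53. Running XOR: 0 XOR 53 = 53
subtraction game: Grundy value = 7. Running XOR: 53 XOR 7 = 50
take-away game: Grundy value = 28. Running XOR: 50 XOR 28 = 46
Kayles strip: Grundy value = 8. Running XOR: 46 XOR 8 = 38
The combined Grundy value is 38.

38


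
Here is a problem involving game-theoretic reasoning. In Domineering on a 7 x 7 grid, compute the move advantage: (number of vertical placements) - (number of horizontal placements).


Board is 7 x 7 (rows x cols).
Left (vertical) placements: (rows-1) * cols = 6 * 7 = 42
Right (horizontal) placements: rows * (cols-1) = 7 * 6 = 42
Advantage = Left - Right = 42 - 42 = 0

0


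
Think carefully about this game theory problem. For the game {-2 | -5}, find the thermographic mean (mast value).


Game = {-2 | -5}, a switch {a | b} with numbers a > b.
Its thermograph has left wall a - t and right wall b + t, which meet at t = (a - b)/2, where both equal (a + b)/2. So the mast (mean value) is at (a + b)/2.
Mean = (-2 + (-5))/2 = -7/2 = -7/2

-7/2


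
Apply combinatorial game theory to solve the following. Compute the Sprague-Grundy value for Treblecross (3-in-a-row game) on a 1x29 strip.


Treblecross: place X on empty cells; 3-in-a-row wins.
Playing within two cells of an existing X lets the opponent win at once, so sensible play treats the cells i-2..i+2 around each X as dead. The player left with no safe cell loses, so this is a normal-play take-away game on strips of safe cells.
Placing X at cell i (0-indexed) of a strip of k safe cells leaves independent strips of sizes max(0, i-2) and max(0, k-i-3). Hence G(k) = mex{ G(max(0,i-2)) XOR G(max(0,k-i-3)) : 0 <= i < k }, with G(0) = 0.
G(1): splits (0,0):0^0=0 -> mex({0}) = 1
G(2): splits (0,0):0^0=0 -> mex({0}) = 1
G(3): splits (0,0):0^0=0 -> mex({0}) = 1
G(4): splits (0,1):0^1=1 (0,0):0^0=0 -> mex({0, 1}) = 2
G(5): splits (0,2):0^1=1 (0,1):0^1=1 (0,0):0^0=0 -> mex({0, 1}) = 2
G(6) = mex({1}) = 0
G(7) = mex({0, 1, 2}) = 3
G(8) = mex({0, 1, 2}) = 3
G(9) = mex({0, 2}) = 1
G(10) = mex({0, 2, 3}) = 1
G(11) = mex({0, 3}) = 1
G(12) = mex({1, 3}) = 0
G(13) = mex({0, 1, 2, 3}) = 4
G(14) = mex({0, 1, 2}) = 3
G(15) = mex({0, 1, 2}) = 3
G(16) = mex({0, 1, 2, 4}) = 3
G(17) = mex({0, 1, 3, 4}) = 2
G(18) = mex({0, 1, 3, 4}) = 2
G(19) = mex({0, 1, 3, 5}) = 2
G(20) = mex({0, 1, 2, 3, 5}) = 4
G(21) = mex({0, 1, 2, 3, 5}) = 4
G(22) = mex({1, 2, 6}) = 0
G(23) = mex({0, 1, 2, 3, 4, 6}) = 5
G(24) = mex({0, 1, 2, 3, 4}) = 5
G(25) = mex({0, 1, 3, 4, 7}) = 2
G(26) = mex({0, 1, 3, 4, 5, 7}) = 2
G(27) = mex({0, 1, 3, 5}) = 2
G(28) = mex({0, 1, 2, 5}) = 3
G(29) = mex({0, 1, 2, 4, 5, 6}) = 3
Therefore G(29) = 3.

3


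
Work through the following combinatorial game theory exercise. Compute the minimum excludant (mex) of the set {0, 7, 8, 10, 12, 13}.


Set = {0, 7, 8, 10, 12, 13}
0 is in the set.
1 is NOT in the set. This is the mex.
mex = 1

1


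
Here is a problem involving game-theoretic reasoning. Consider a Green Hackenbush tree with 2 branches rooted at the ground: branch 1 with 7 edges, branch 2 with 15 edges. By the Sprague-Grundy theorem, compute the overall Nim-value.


The tree has 2 branches from the ground vertex.
In Green Hackenbush, the Nim-value of a simple path of length k is k.
Branch 1: length 7, Nim-value = 7
Branch 2: length 15, Nim-value = 15
Total Nim-value = XOR of all branch values:
0 XOR 7 = 7
7 XOR 15 = 8
Nim-value of the tree = 8

8


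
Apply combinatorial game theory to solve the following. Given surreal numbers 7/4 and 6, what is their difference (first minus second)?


x = 7/4, y = 6
Converting to common denominator: 4
x = 7/4, y = 24/4
x - y = 7/4 - 6 = -17/4

-17/4


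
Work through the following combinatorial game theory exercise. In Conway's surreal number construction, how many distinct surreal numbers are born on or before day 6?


Day 0: {|} = 0 is born. Count = 1.
Day n: the number of surreal numbers born by day n is 2^(n+1) - 1.
By day 0: 2^1 - 1 = 1
By day 1: 2^2 - 1 = 3
By day 2: 2^3 - 1 = 7
By day 3: 2^4 - 1 = 15
By day 4: 2^5 - 1 = 31
By day 5: 2^6 - 1 = 63
By day 6: 2^7 - 1 = 127
By day 6: 127 surreal numbers.

127
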